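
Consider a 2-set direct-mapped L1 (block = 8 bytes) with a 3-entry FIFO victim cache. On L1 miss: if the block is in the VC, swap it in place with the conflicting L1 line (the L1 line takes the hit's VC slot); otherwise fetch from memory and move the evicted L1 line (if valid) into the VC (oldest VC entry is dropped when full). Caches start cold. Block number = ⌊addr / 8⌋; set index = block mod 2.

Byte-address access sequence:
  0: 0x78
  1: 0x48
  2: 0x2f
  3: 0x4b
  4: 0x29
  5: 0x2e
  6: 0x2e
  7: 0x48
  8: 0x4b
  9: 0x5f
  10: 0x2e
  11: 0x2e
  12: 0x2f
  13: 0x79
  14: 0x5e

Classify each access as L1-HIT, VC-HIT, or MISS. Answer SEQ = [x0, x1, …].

  [0] addr=0x78 blk=15 s=1: MISS | VC []
  [1] addr=0x48 blk=9 s=1: MISS | VC [15]
  [2] addr=0x2f blk=5 s=1: MISS | VC [15, 9]
  [3] addr=0x4b blk=9 s=1: VC-HIT | VC [15, 5]
  [4] addr=0x29 blk=5 s=1: VC-HIT | VC [15, 9]
  [5] addr=0x2e blk=5 s=1: L1-HIT | VC [15, 9]
  [6] addr=0x2e blk=5 s=1: L1-HIT | VC [15, 9]
  [7] addr=0x48 blk=9 s=1: VC-HIT | VC [15, 5]
  [8] addr=0x4b blk=9 s=1: L1-HIT | VC [15, 5]
  [9] addr=0x5f blk=11 s=1: MISS | VC [15, 5, 9]
  [10] addr=0x2e blk=5 s=1: VC-HIT | VC [15, 11, 9]
  [11] addr=0x2e blk=5 s=1: L1-HIT | VC [15, 11, 9]
  [12] addr=0x2f blk=5 s=1: L1-HIT | VC [15, 11, 9]
  [13] addr=0x79 blk=15 s=1: VC-HIT | VC [5, 11, 9]
  [14] addr=0x5e blk=11 s=1: VC-HIT | VC [5, 15, 9]

SEQ = [MISS, MISS, MISS, VC-HIT, VC-HIT, L1-HIT, L1-HIT, VC-HIT, L1-HIT, MISS, VC-HIT, L1-HIT, L1-HIT, VC-HIT, VC-HIT]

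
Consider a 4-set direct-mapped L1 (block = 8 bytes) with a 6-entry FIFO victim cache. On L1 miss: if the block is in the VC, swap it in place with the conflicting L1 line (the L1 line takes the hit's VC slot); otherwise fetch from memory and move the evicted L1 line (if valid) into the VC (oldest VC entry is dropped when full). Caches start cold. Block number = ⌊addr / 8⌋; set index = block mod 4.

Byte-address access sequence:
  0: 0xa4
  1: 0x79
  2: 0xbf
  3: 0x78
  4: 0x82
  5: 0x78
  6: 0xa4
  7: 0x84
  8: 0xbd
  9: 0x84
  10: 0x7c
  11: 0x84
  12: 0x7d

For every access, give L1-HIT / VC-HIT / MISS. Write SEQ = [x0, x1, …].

  [0] addr=0xa4 blk=20 s=0: MISS | VC []
  [1] addr=0x79 blk=15 s=3: MISS | VC []
  [2] addr=0xbf blk=23 s=3: MISS | VC [15]
  [3] addr=0x78 blk=15 s=3: VC-HIT | VC [23]
  [4] addr=0x82 blk=16 s=0: MISS | VC [23, 20]
  [5] addr=0x78 blk=15 s=3: L1-HIT | VC [23, 20]
  [6] addr=0xa4 blk=20 s=0: VC-HIT | VC [23, 16]
  [7] addr=0x84 blk=16 s=0: VC-HIT | VC [23, 20]
  [8] addr=0xbd blk=23 s=3: VC-HIT | VC [15, 20]
  [9] addr=0x84 blk=16 s=0: L1-HIT | VC [15, 20]
  [10] addr=0x7c blk=15 s=3: VC-HIT | VC [23, 20]
  [11] addr=0x84 blk=16 s=0: L1-HIT | VC [23, 20]
  [12] addr=0x7d blk=15 s=3: L1-HIT | VC [23, 20]

SEQ = [MISS, MISS, MISS, VC-HIT, MISS, L1-HIT, VC-HIT, VC-HIT, VC-HIT, L1-HIT, VC-HIT, L1-HIT, L1-HIT]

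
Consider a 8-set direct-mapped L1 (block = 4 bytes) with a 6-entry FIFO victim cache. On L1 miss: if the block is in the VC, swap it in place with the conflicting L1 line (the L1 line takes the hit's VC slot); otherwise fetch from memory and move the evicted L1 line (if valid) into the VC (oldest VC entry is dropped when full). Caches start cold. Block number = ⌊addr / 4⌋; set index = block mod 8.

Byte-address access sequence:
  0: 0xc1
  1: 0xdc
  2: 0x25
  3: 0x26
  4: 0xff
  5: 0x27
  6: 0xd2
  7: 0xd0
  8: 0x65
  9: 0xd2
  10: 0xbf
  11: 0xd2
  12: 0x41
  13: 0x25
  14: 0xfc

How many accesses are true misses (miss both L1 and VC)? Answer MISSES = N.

  [0] addr=0xc1 blk=48 s=0: MISS | VC []
  [1] addr=0xdc blk=55 s=7: MISS | VC []
  [2] addr=0x25 blk=9 s=1: MISS | VC []
  [3] addr=0x26 blk=9 s=1: L1-HIT | VC []
  [4] addr=0xff blk=63 s=7: MISS | VC [55]
  [5] addr=0x27 blk=9 s=1: L1-HIT | VC [55]
  [6] addr=0xd2 blk=52 s=4: MISS | VC [55]
  [7] addr=0xd0 blk=52 s=4: L1-HIT | VC [55]
  [8] addr=0x65 blk=25 s=1: MISS | VC [55, 9]
  [9] addr=0xd2 blk=52 s=4: L1-HIT | VC [55, 9]
  [10] addr=0xbf blk=47 s=7: MISS | VC [55, 9, 63]
  [11] addr=0xd2 blk=52 s=4: L1-HIT | VC [55, 9, 63]
  [12] addr=0x41 blk=16 s=0: MISS | VC [55, 9, 63, 48]
  [13] addr=0x25 blk=9 s=1: VC-HIT | VC [55, 25, 63, 48]
  [14] addr=0xfc blk=63 s=7: VC-HIT | VC [55, 25, 47, 48]

MISSES = 8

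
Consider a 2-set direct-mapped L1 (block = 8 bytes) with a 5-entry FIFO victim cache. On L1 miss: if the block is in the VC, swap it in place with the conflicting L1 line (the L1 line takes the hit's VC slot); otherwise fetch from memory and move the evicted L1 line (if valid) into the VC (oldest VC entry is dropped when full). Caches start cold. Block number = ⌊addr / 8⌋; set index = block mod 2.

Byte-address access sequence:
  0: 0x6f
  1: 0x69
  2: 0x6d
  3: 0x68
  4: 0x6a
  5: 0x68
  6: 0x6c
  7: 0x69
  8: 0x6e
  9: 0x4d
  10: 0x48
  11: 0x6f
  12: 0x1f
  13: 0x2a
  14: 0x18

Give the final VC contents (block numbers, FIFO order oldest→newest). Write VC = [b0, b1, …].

VC = [9, 13, 5]

  [0] addr=0x6f blk=13 s=1: MISS | VC []
  [1] addr=0x69 blk=13 s=1: L1-HIT | VC []
  [2] addr=0x6d blk=13 s=1: L1-HIT | VC []
  [3] addr=0x68 blk=13 s=1: L1-HIT | VC []
  [4] addr=0x6a blk=13 s=1: L1-HIT | VC []
  [5] addr=0x68 blk=13 s=1: L1-HIT | VC []
  [6] addr=0x6c blk=13 s=1: L1-HIT | VC []
  [7] addr=0x69 blk=13 s=1: L1-HIT | VC []
  [8] addr=0x6e blk=13 s=1: L1-HIT | VC []
  [9] addr=0x4d blk=9 s=1: MISS | VC [13]
  [10] addr=0x48 blk=9 s=1: L1-HIT | VC [13]
  [11] addr=0x6f blk=13 s=1: VC-HIT | VC [9]
  [12] addr=0x1f blk=3 s=1: MISS | VC [9, 13]
  [13] addr=0x2a blk=5 s=1: MISS | VC [9, 13, 3]
  [14] addr=0x18 blk=3 s=1: VC-HIT | VC [9, 13, 5]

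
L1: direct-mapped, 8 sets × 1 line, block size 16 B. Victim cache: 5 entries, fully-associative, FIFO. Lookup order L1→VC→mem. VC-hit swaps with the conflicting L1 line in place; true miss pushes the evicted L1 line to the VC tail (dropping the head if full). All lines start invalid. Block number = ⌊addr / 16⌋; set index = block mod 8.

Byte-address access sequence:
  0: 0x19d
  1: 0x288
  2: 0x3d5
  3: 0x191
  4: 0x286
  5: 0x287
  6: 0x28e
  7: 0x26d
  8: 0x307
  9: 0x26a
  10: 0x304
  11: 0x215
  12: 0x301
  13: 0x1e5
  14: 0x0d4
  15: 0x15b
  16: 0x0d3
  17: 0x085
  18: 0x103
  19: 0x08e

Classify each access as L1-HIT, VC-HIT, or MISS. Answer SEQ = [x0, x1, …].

SEQ = [MISS, MISS, MISS, L1-HIT, L1-HIT, L1-HIT, L1-HIT, MISS, MISS, L1-HIT, L1-HIT, MISS, L1-HIT, MISS, MISS, MISS, VC-HIT, MISS, MISS, VC-HIT]

#0 0x19d→b25/s1 MISS; vc=[]
#1 0x288→b40/s0 MISS; vc=[]
#2 0x3d5→b61/s5 MISS; vc=[]
#3 0x191→b25/s1 L1-HIT; vc=[]
#4 0x286→b40/s0 L1-HIT; vc=[]
#5 0x287→b40/s0 L1-HIT; vc=[]
#6 0x28e→b40/s0 L1-HIT; vc=[]
#7 0x26d→b38/s6 MISS; vc=[]
#8 0x307→b48/s0 MISS; vc=[40]
#9 0x26a→b38/s6 L1-HIT; vc=[40]
#10 0x304→b48/s0 L1-HIT; vc=[40]
#11 0x215→b33/s1 MISS; vc=[40,25]
#12 0x301→b48/s0 L1-HIT; vc=[40,25]
#13 0x1e5→b30/s6 MISS; vc=[40,25,38]
#14 0xd4→b13/s5 MISS; vc=[40,25,38,61]
#15 0x15b→b21/s5 MISS; vc=[40,25,38,61,13]
#16 0xd3→b13/s5 VC-HIT; vc=[40,25,38,61,21]
#17 0x85→b8/s0 MISS; vc=[25,38,61,21,48]
#18 0x103→b16/s0 MISS; vc=[38,61,21,48,8]
#19 0x8e→b8/s0 VC-HIT; vc=[38,61,21,48,16]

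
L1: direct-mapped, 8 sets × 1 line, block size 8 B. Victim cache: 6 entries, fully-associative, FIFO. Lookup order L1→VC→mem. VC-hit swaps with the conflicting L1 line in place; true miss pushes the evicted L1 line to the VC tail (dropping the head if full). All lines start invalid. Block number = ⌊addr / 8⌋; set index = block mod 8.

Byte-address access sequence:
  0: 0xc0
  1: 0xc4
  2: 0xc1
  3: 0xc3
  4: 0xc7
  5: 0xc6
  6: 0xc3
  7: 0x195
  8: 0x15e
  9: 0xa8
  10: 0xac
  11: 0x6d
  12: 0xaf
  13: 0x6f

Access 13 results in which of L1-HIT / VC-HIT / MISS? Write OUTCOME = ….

#0 0xc0→b24/s0 MISS; vc=[]
#1 0xc4→b24/s0 L1-HIT; vc=[]
#2 0xc1→b24/s0 L1-HIT; vc=[]
#3 0xc3→b24/s0 L1-HIT; vc=[]
#4 0xc7→b24/s0 L1-HIT; vc=[]
#5 0xc6→b24/s0 L1-HIT; vc=[]
#6 0xc3→b24/s0 L1-HIT; vc=[]
#7 0x195→b50/s2 MISS; vc=[]
#8 0x15e→b43/s3 MISS; vc=[]
#9 0xa8→b21/s5 MISS; vc=[]
#10 0xac→b21/s5 L1-HIT; vc=[]
#11 0x6d→b13/s5 MISS; vc=[21]
#12 0xaf→b21/s5 VC-HIT; vc=[13]
#13 0x6f→b13/s5 VC-HIT; vc=[21]

OUTCOME = VC-HIT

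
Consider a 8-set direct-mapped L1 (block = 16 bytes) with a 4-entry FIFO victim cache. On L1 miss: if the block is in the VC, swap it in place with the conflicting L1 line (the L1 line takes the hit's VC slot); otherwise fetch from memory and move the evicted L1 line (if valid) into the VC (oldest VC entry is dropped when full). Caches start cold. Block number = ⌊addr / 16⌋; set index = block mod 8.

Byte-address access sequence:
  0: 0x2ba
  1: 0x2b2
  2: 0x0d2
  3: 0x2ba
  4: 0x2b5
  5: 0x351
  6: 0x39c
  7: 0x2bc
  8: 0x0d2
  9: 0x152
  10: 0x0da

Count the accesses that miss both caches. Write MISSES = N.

#0 0x2ba→b43/s3 MISS; vc=[]
#1 0x2b2→b43/s3 L1-HIT; vc=[]
#2 0xd2→b13/s5 MISS; vc=[]
#3 0x2ba→b43/s3 L1-HIT; vc=[]
#4 0x2b5→b43/s3 L1-HIT; vc=[]
#5 0x351→b53/s5 MISS; vc=[13]
#6 0x39c→b57/s1 MISS; vc=[13]
#7 0x2bc→b43/s3 L1-HIT; vc=[13]
#8 0xd2→b13/s5 VC-HIT; vc=[53]
#9 0x152→b21/s5 MISS; vc=[53,13]
#10 0xda→b13/s5 VC-HIT; vc=[53,21]

MISSES = 5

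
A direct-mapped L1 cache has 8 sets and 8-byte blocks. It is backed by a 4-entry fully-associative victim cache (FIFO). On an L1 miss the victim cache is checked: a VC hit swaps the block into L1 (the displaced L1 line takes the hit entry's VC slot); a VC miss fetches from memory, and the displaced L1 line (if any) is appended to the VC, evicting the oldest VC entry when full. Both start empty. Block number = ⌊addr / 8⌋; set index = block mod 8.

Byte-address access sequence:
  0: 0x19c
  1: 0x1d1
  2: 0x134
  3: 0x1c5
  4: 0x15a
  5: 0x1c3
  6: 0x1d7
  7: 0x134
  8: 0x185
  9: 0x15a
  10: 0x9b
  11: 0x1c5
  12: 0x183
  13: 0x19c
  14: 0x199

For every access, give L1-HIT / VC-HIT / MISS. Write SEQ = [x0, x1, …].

SEQ = [MISS, MISS, MISS, MISS, MISS, L1-HIT, L1-HIT, L1-HIT, MISS, L1-HIT, MISS, VC-HIT, VC-HIT, VC-HIT, L1-HIT]

0: 0x19c (blk 51, set 3) → MISS  vc=[]
1: 0x1d1 (blk 58, set 2) → MISS  vc=[]
2: 0x134 (blk 38, set 6) → MISS  vc=[]
3: 0x1c5 (blk 56, set 0) → MISS  vc=[]
4: 0x15a (blk 43, set 3) → MISS  vc=[51]
5: 0x1c3 (blk 56, set 0) → L1-HIT  vc=[51]
6: 0x1d7 (blk 58, set 2) → L1-HIT  vc=[51]
7: 0x134 (blk 38, set 6) → L1-HIT  vc=[51]
8: 0x185 (blk 48, set 0) → MISS  vc=[51, 56]
9: 0x15a (blk 43, set 3) → L1-HIT  vc=[51, 56]
10: 0x9b (blk 19, set 3) → MISS  vc=[51, 56, 43]
11: 0x1c5 (blk 56, set 0) → VC-HIT  vc=[51, 48, 43]
12: 0x183 (blk 48, set 0) → VC-HIT  vc=[51, 56, 43]
13: 0x19c (blk 51, set 3) → VC-HIT  vc=[19, 56, 43]
14: 0x199 (blk 51, set 3) → L1-HIT  vc=[19, 56, 43]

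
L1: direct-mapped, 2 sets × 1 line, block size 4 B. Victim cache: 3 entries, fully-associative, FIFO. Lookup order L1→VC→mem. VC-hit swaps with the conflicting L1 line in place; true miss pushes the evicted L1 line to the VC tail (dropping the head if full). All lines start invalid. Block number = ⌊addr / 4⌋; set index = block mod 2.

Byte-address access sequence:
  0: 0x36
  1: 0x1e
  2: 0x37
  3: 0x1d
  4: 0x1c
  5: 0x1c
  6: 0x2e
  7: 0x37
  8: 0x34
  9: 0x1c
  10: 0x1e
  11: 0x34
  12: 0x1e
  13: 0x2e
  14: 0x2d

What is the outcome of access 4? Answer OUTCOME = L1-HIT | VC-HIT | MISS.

  [0] addr=0x36 blk=13 s=1: MISS | VC []
  [1] addr=0x1e blk=7 s=1: MISS | VC [13]
  [2] addr=0x37 blk=13 s=1: VC-HIT | VC [7]
  [3] addr=0x1d blk=7 s=1: VC-HIT | VC [13]
  [4] addr=0x1c blk=7 s=1: L1-HIT | VC [13]
  [5] addr=0x1c blk=7 s=1: L1-HIT | VC [13]
  [6] addr=0x2e blk=11 s=1: MISS | VC [13, 7]
  [7] addr=0x37 blk=13 s=1: VC-HIT | VC [11, 7]
  [8] addr=0x34 blk=13 s=1: L1-HIT | VC [11, 7]
  [9] addr=0x1c blk=7 s=1: VC-HIT | VC [11, 13]
  [10] addr=0x1e blk=7 s=1: L1-HIT | VC [11, 13]
  [11] addr=0x34 blk=13 s=1: VC-HIT | VC [11, 7]
  [12] addr=0x1e blk=7 s=1: VC-HIT | VC [11, 13]
  [13] addr=0x2e blk=11 s=1: VC-HIT | VC [7, 13]
  [14] addr=0x2d blk=11 s=1: L1-HIT | VC [7, 13]

OUTCOME = L1-HIT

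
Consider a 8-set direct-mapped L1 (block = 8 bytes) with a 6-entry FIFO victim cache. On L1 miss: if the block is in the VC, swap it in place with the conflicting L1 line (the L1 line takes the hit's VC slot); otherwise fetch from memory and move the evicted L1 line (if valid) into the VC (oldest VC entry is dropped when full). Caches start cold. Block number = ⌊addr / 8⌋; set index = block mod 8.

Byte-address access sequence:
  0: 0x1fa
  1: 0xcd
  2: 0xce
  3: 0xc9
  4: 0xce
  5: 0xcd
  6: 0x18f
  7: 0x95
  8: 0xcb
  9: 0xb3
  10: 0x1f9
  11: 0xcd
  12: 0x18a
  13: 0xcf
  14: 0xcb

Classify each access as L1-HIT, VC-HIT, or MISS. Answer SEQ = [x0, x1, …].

SEQ = [MISS, MISS, L1-HIT, L1-HIT, L1-HIT, L1-HIT, MISS, MISS, VC-HIT, MISS, L1-HIT, L1-HIT, VC-HIT, VC-HIT, L1-HIT]

  [0] addr=0x1fa blk=63 s=7: MISS | VC []
  [1] addr=0xcd blk=25 s=1: MISS | VC []
  [2] addr=0xce blk=25 s=1: L1-HIT | VC []
  [3] addr=0xc9 blk=25 s=1: L1-HIT | VC []
  [4] addr=0xce blk=25 s=1: L1-HIT | VC []
  [5] addr=0xcd blk=25 s=1: L1-HIT | VC []
  [6] addr=0x18f blk=49 s=1: MISS | VC [25]
  [7] addr=0x95 blk=18 s=2: MISS | VC [25]
  [8] addr=0xcb blk=25 s=1: VC-HIT | VC [49]
  [9] addr=0xb3 blk=22 s=6: MISS | VC [49]
  [10] addr=0x1f9 blk=63 s=7: L1-HIT | VC [49]
  [11] addr=0xcd blk=25 s=1: L1-HIT | VC [49]
  [12] addr=0x18a blk=49 s=1: VC-HIT | VC [25]
  [13] addr=0xcf blk=25 s=1: VC-HIT | VC [49]
  [14] addr=0xcb blk=25 s=1: L1-HIT | VC [49]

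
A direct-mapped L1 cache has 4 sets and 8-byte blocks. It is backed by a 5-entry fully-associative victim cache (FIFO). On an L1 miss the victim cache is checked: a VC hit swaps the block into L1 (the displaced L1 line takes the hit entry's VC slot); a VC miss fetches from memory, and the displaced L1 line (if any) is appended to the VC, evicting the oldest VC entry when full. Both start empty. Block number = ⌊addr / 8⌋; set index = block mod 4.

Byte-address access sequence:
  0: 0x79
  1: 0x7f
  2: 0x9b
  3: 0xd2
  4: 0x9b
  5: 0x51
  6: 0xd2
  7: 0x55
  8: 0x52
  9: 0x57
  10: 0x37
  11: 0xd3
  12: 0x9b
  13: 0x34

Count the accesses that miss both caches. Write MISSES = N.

0: 0x79 (blk 15, set 3) → MISS  vc=[]
1: 0x7f (blk 15, set 3) → L1-HIT  vc=[]
2: 0x9b (blk 19, set 3) → MISS  vc=[15]
3: 0xd2 (blk 26, set 2) → MISS  vc=[15]
4: 0x9b (blk 19, set 3) → L1-HIT  vc=[15]
5: 0x51 (blk 10, set 2) → MISS  vc=[15, 26]
6: 0xd2 (blk 26, set 2) → VC-HIT  vc=[15, 10]
7: 0x55 (blk 10, set 2) → VC-HIT  vc=[15, 26]
8: 0x52 (blk 10, set 2) → L1-HIT  vc=[15, 26]
9: 0x57 (blk 10, set 2) → L1-HIT  vc=[15, 26]
10: 0x37 (blk 6, set 2) → MISS  vc=[15, 26, 10]
11: 0xd3 (blk 26, set 2) → VC-HIT  vc=[15, 6, 10]
12: 0x9b (blk 19, set 3) → L1-HIT  vc=[15, 6, 10]
13: 0x34 (blk 6, set 2) → VC-HIT  vc=[15, 26, 10]

MISSES = 5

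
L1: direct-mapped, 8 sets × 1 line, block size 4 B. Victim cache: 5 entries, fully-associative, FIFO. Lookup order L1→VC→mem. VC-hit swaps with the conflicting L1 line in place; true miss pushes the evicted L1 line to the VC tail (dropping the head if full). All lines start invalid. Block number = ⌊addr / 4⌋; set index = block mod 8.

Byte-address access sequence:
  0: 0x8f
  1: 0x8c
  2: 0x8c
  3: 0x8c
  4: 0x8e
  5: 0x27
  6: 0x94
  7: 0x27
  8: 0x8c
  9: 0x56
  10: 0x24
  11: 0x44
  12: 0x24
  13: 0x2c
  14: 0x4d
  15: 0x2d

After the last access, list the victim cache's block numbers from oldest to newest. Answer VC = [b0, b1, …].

#0 0x8f→b35/s3 MISS; vc=[]
#1 0x8c→b35/s3 L1-HIT; vc=[]
#2 0x8c→b35/s3 L1-HIT; vc=[]
#3 0x8c→b35/s3 L1-HIT; vc=[]
#4 0x8e→b35/s3 L1-HIT; vc=[]
#5 0x27→b9/s1 MISS; vc=[]
#6 0x94→b37/s5 MISS; vc=[]
#7 0x27→b9/s1 L1-HIT; vc=[]
#8 0x8c→b35/s3 L1-HIT; vc=[]
#9 0x56→b21/s5 MISS; vc=[37]
#10 0x24→b9/s1 L1-HIT; vc=[37]
#11 0x44→b17/s1 MISS; vc=[37,9]
#12 0x24→b9/s1 VC-HIT; vc=[37,17]
#13 0x2c→b11/s3 MISS; vc=[37,17,35]
#14 0x4d→b19/s3 MISS; vc=[37,17,35,11]
#15 0x2d→b11/s3 VC-HIT; vc=[37,17,35,19]

VC = [37, 17, 35, 19]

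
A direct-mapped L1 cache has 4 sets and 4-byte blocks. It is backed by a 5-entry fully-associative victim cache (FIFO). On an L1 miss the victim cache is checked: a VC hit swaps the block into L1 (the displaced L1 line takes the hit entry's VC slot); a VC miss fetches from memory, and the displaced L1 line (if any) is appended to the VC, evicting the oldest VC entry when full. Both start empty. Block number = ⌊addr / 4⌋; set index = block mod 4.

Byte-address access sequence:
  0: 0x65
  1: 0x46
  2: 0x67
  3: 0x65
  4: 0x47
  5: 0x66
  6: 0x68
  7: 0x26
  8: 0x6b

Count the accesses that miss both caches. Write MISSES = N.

MISSES = 4

  [0] addr=0x65 blk=25 s=1: MISS | VC []
  [1] addr=0x46 blk=17 s=1: MISS | VC [25]
  [2] addr=0x67 blk=25 s=1: VC-HIT | VC [17]
  [3] addr=0x65 blk=25 s=1: L1-HIT | VC [17]
  [4] addr=0x47 blk=17 s=1: VC-HIT | VC [25]
  [5] addr=0x66 blk=25 s=1: VC-HIT | VC [17]
  [6] addr=0x68 blk=26 s=2: MISS | VC [17]
  [7] addr=0x26 blk=9 s=1: MISS | VC [17, 25]
  [8] addr=0x6b blk=26 s=2: L1-HIT | VC [17, 25]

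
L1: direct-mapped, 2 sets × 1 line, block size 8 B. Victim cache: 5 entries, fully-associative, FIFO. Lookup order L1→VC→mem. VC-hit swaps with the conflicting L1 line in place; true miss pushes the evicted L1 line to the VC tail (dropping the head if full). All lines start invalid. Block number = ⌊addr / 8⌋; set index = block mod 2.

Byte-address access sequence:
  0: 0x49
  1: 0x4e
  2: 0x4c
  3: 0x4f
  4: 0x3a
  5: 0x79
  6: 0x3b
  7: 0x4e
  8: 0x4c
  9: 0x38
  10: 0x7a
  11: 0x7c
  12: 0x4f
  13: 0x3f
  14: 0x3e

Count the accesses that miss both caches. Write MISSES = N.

#0 0x49→b9/s1 MISS; vc=[]
#1 0x4e→b9/s1 L1-HIT; vc=[]
#2 0x4c→b9/s1 L1-HIT; vc=[]
#3 0x4f→b9/s1 L1-HIT; vc=[]
#4 0x3a→b7/s1 MISS; vc=[9]
#5 0x79→b15/s1 MISS; vc=[9,7]
#6 0x3b→b7/s1 VC-HIT; vc=[9,15]
#7 0x4e→b9/s1 VC-HIT; vc=[7,15]
#8 0x4c→b9/s1 L1-HIT; vc=[7,15]
#9 0x38→b7/s1 VC-HIT; vc=[9,15]
#10 0x7a→b15/s1 VC-HIT; vc=[9,7]
#11 0x7c→b15/s1 L1-HIT; vc=[9,7]
#12 0x4f→b9/s1 VC-HIT; vc=[15,7]
#13 0x3f→b7/s1 VC-HIT; vc=[15,9]
#14 0x3e→b7/s1 L1-HIT; vc=[15,9]

MISSES = 3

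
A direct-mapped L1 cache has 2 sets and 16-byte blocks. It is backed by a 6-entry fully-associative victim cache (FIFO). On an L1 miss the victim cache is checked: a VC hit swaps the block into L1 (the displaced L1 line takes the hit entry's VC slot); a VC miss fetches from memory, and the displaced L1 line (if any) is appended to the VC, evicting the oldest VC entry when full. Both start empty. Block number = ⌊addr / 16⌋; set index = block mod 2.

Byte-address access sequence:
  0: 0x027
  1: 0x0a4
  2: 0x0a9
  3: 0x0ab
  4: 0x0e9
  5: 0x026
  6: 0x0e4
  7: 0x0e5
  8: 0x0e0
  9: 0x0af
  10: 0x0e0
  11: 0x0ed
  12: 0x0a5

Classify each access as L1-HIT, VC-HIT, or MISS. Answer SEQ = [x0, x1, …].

SEQ = [MISS, MISS, L1-HIT, L1-HIT, MISS, VC-HIT, VC-HIT, L1-HIT, L1-HIT, VC-HIT, VC-HIT, L1-HIT, VC-HIT]

#0 0x27→b2/s0 MISS; vc=[]
#1 0xa4→b10/s0 MISS; vc=[2]
#2 0xa9→b10/s0 L1-HIT; vc=[2]
#3 0xab→b10/s0 L1-HIT; vc=[2]
#4 0xe9→b14/s0 MISS; vc=[2,10]
#5 0x26→b2/s0 VC-HIT; vc=[14,10]
#6 0xe4→b14/s0 VC-HIT; vc=[2,10]
#7 0xe5→b14/s0 L1-HIT; vc=[2,10]
#8 0xe0→b14/s0 L1-HIT; vc=[2,10]
#9 0xaf→b10/s0 VC-HIT; vc=[2,14]
#10 0xe0→b14/s0 VC-HIT; vc=[2,10]
#11 0xed→b14/s0 L1-HIT; vc=[2,10]
#12 0xa5→b10/s0 VC-HIT; vc=[2,14]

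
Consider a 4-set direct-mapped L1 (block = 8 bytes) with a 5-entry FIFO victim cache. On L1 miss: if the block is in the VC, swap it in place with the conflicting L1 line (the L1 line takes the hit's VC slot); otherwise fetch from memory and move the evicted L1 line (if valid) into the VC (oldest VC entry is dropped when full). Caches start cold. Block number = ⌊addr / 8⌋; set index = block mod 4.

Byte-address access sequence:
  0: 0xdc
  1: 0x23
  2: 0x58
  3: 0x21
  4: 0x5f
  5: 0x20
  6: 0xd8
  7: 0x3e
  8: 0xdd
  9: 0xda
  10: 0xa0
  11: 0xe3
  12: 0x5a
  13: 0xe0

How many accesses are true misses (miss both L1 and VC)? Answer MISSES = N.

#0 0xdc→b27/s3 MISS; vc=[]
#1 0x23→b4/s0 MISS; vc=[]
#2 0x58→b11/s3 MISS; vc=[27]
#3 0x21→b4/s0 L1-HIT; vc=[27]
#4 0x5f→b11/s3 L1-HIT; vc=[27]
#5 0x20→b4/s0 L1-HIT; vc=[27]
#6 0xd8→b27/s3 VC-HIT; vc=[11]
#7 0x3e→b7/s3 MISS; vc=[11,27]
#8 0xdd→b27/s3 VC-HIT; vc=[11,7]
#9 0xda→b27/s3 L1-HIT; vc=[11,7]
#10 0xa0→b20/s0 MISS; vc=[11,7,4]
#11 0xe3→b28/s0 MISS; vc=[11,7,4,20]
#12 0x5a→b11/s3 VC-HIT; vc=[27,7,4,20]
#13 0xe0→b28/s0 L1-HIT; vc=[27,7,4,20]

MISSES = 6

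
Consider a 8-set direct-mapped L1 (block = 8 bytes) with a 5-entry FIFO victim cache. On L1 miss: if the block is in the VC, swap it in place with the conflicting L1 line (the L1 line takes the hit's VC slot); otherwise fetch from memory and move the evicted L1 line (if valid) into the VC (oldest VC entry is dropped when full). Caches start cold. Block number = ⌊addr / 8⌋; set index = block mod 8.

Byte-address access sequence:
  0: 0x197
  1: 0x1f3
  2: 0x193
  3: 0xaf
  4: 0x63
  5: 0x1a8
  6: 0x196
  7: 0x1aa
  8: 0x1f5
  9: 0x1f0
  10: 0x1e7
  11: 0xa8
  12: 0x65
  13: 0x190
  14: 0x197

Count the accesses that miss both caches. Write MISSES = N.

  [0] addr=0x197 blk=50 s=2: MISS | VC []
  [1] addr=0x1f3 blk=62 s=6: MISS | VC []
  [2] addr=0x193 blk=50 s=2: L1-HIT | VC []
  [3] addr=0xaf blk=21 s=5: MISS | VC []
  [4] addr=0x63 blk=12 s=4: MISS | VC []
  [5] addr=0x1a8 blk=53 s=5: MISS | VC [21]
  [6] addr=0x196 blk=50 s=2: L1-HIT | VC [21]
  [7] addr=0x1aa blk=53 s=5: L1-HIT | VC [21]
  [8] addr=0x1f5 blk=62 s=6: L1-HIT | VC [21]
  [9] addr=0x1f0 blk=62 s=6: L1-HIT | VC [21]
  [10] addr=0x1e7 blk=60 s=4: MISS | VC [21, 12]
  [11] addr=0xa8 blk=21 s=5: VC-HIT | VC [53, 12]
  [12] addr=0x65 blk=12 s=4: VC-HIT | VC [53, 60]
  [13] addr=0x190 blk=50 s=2: L1-HIT | VC [53, 60]
  [14] addr=0x197 blk=50 s=2: L1-HIT | VC [53, 60]

MISSES = 6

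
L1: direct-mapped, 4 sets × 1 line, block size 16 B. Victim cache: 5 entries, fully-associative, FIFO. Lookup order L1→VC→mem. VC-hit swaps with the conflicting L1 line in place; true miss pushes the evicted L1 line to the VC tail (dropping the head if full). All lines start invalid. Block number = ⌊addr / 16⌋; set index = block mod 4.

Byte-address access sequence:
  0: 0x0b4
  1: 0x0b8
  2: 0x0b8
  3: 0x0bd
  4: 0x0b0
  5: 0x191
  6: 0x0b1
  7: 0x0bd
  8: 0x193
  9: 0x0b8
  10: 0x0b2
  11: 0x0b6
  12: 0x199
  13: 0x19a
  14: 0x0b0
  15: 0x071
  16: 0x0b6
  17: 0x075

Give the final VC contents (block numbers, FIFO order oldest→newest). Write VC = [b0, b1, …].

  [0] addr=0xb4 blk=11 s=3: MISS | VC []
  [1] addr=0xb8 blk=11 s=3: L1-HIT | VC []
  [2] addr=0xb8 blk=11 s=3: L1-HIT | VC []
  [3] addr=0xbd blk=11 s=3: L1-HIT | VC []
  [4] addr=0xb0 blk=11 s=3: L1-HIT | VC []
  [5] addr=0x191 blk=25 s=1: MISS | VC []
  [6] addr=0xb1 blk=11 s=3: L1-HIT | VC []
  [7] addr=0xbd blk=11 s=3: L1-HIT | VC []
  [8] addr=0x193 blk=25 s=1: L1-HIT | VC []
  [9] addr=0xb8 blk=11 s=3: L1-HIT | VC []
  [10] addr=0xb2 blk=11 s=3: L1-HIT | VC []
  [11] addr=0xb6 blk=11 s=3: L1-HIT | VC []
  [12] addr=0x199 blk=25 s=1: L1-HIT | VC []
  [13] addr=0x19a blk=25 s=1: L1-HIT | VC []
  [14] addr=0xb0 blk=11 s=3: L1-HIT | VC []
  [15] addr=0x71 blk=7 s=3: MISS | VC [11]
  [16] addr=0xb6 blk=11 s=3: VC-HIT | VC [7]
  [17] addr=0x75 blk=7 s=3: VC-HIT | VC [11]

VC = [11]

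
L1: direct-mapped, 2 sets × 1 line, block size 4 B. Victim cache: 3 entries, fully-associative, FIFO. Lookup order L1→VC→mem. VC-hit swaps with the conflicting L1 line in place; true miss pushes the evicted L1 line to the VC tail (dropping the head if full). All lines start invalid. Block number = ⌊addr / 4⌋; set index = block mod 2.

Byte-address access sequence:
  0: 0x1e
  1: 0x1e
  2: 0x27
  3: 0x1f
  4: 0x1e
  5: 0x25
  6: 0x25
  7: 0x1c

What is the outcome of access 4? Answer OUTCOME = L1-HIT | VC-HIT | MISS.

0: 0x1e (blk 7, set 1) → MISS  vc=[]
1: 0x1e (blk 7, set 1) → L1-HIT  vc=[]
2: 0x27 (blk 9, set 1) → MISS  vc=[7]
3: 0x1f (blk 7, set 1) → VC-HIT  vc=[9]
4: 0x1e (blk 7, set 1) → L1-HIT  vc=[9]
5: 0x25 (blk 9, set 1) → VC-HIT  vc=[7]
6: 0x25 (blk 9, set 1) → L1-HIT  vc=[7]
7: 0x1c (blk 7, set 1) → VC-HIT  vc=[9]

OUTCOME = L1-HIT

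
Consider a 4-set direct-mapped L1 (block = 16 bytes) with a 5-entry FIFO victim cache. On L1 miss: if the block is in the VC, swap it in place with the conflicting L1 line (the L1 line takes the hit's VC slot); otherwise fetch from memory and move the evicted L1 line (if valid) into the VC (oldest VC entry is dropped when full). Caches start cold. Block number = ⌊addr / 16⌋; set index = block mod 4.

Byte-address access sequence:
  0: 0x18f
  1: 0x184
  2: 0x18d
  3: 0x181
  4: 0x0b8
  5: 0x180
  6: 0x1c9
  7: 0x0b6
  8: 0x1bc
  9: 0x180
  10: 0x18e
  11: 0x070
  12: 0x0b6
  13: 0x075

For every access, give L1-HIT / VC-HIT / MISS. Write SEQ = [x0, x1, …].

  [0] addr=0x18f blk=24 s=0: MISS | VC []
  [1] addr=0x184 blk=24 s=0: L1-HIT | VC []
  [2] addr=0x18d blk=24 s=0: L1-HIT | VC []
  [3] addr=0x181 blk=24 s=0: L1-HIT | VC []
  [4] addr=0xb8 blk=11 s=3: MISS | VC []
  [5] addr=0x180 blk=24 s=0: L1-HIT | VC []
  [6] addr=0x1c9 blk=28 s=0: MISS | VC [24]
  [7] addr=0xb6 blk=11 s=3: L1-HIT | VC [24]
  [8] addr=0x1bc blk=27 s=3: MISS | VC [24, 11]
  [9] addr=0x180 blk=24 s=0: VC-HIT | VC [28, 11]
  [10] addr=0x18e blk=24 s=0: L1-HIT | VC [28, 11]
  [11] addr=0x70 blk=7 s=3: MISS | VC [28, 11, 27]
  [12] addr=0xb6 blk=11 s=3: VC-HIT | VC [28, 7, 27]
  [13] addr=0x75 blk=7 s=3: VC-HIT | VC [28, 11, 27]

SEQ = [MISS, L1-HIT, L1-HIT, L1-HIT, MISS, L1-HIT, MISS, L1-HIT, MISS, VC-HIT, L1-HIT, MISS, VC-HIT, VC-HIT]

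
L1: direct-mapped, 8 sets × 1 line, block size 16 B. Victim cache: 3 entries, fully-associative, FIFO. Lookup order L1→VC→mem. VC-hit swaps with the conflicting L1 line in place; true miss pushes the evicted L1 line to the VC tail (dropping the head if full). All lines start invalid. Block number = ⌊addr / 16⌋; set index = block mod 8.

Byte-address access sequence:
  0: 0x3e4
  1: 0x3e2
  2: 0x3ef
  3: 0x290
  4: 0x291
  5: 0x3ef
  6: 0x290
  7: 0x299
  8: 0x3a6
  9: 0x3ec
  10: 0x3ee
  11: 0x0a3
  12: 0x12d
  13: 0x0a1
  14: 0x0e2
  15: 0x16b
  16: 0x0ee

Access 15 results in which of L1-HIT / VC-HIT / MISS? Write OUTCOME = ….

#0 0x3e4→b62/s6 MISS; vc=[]
#1 0x3e2→b62/s6 L1-HIT; vc=[]
#2 0x3ef→b62/s6 L1-HIT; vc=[]
#3 0x290→b41/s1 MISS; vc=[]
#4 0x291→b41/s1 L1-HIT; vc=[]
#5 0x3ef→b62/s6 L1-HIT; vc=[]
#6 0x290→b41/s1 L1-HIT; vc=[]
#7 0x299→b41/s1 L1-HIT; vc=[]
#8 0x3a6→b58/s2 MISS; vc=[]
#9 0x3ec→b62/s6 L1-HIT; vc=[]
#10 0x3ee→b62/s6 L1-HIT; vc=[]
#11 0xa3→b10/s2 MISS; vc=[58]
#12 0x12d→b18/s2 MISS; vc=[58,10]
#13 0xa1→b10/s2 VC-HIT; vc=[58,18]
#14 0xe2→b14/s6 MISS; vc=[58,18,62]
#15 0x16b→b22/s6 MISS; vc=[18,62,14]
#16 0xee→b14/s6 VC-HIT; vc=[18,62,22]

OUTCOME = MISS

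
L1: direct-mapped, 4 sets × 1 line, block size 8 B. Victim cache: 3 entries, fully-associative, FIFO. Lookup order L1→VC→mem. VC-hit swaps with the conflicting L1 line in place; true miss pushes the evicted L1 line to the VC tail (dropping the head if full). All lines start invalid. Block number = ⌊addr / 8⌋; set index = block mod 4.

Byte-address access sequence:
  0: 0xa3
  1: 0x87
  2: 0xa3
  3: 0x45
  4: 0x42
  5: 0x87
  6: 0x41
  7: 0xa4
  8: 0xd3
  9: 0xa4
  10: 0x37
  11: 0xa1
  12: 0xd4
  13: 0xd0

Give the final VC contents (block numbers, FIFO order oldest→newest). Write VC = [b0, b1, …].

VC = [16, 8, 6]

  [0] addr=0xa3 blk=20 s=0: MISS | VC []
  [1] addr=0x87 blk=16 s=0: MISS | VC [20]
  [2] addr=0xa3 blk=20 s=0: VC-HIT | VC [16]
  [3] addr=0x45 blk=8 s=0: MISS | VC [16, 20]
  [4] addr=0x42 blk=8 s=0: L1-HIT | VC [16, 20]
  [5] addr=0x87 blk=16 s=0: VC-HIT | VC [8, 20]
  [6] addr=0x41 blk=8 s=0: VC-HIT | VC [16, 20]
  [7] addr=0xa4 blk=20 s=0: VC-HIT | VC [16, 8]
  [8] addr=0xd3 blk=26 s=2: MISS | VC [16, 8]
  [9] addr=0xa4 blk=20 s=0: L1-HIT | VC [16, 8]
  [10] addr=0x37 blk=6 s=2: MISS | VC [16, 8, 26]
  [11] addr=0xa1 blk=20 s=0: L1-HIT | VC [16, 8, 26]
  [12] addr=0xd4 blk=26 s=2: VC-HIT | VC [16, 8, 6]
  [13] addr=0xd0 blk=26 s=2: L1-HIT | VC [16, 8, 6]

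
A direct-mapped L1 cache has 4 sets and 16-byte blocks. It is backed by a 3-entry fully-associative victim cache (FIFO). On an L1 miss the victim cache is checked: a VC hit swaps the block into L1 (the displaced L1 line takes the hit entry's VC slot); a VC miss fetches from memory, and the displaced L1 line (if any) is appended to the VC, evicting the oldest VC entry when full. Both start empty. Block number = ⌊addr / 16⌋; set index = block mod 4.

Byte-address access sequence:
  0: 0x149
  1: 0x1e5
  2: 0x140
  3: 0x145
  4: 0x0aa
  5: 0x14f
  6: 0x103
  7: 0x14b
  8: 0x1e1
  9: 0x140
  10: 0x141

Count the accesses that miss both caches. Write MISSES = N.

MISSES = 4

0: 0x149 (blk 20, set 0) → MISS  vc=[]
1: 0x1e5 (blk 30, set 2) → MISS  vc=[]
2: 0x140 (blk 20, set 0) → L1-HIT  vc=[]
3: 0x145 (blk 20, set 0) → L1-HIT  vc=[]
4: 0xaa (blk 10, set 2) → MISS  vc=[30]
5: 0x14f (blk 20, set 0) → L1-HIT  vc=[30]
6: 0x103 (blk 16, set 0) → MISS  vc=[30, 20]
7: 0x14b (blk 20, set 0) → VC-HIT  vc=[30, 16]
8: 0x1e1 (blk 30, set 2) → VC-HIT  vc=[10, 16]
9: 0x140 (blk 20, set 0) → L1-HIT  vc=[10, 16]
10: 0x141 (blk 20, set 0) → L1-HIT  vc=[10, 16]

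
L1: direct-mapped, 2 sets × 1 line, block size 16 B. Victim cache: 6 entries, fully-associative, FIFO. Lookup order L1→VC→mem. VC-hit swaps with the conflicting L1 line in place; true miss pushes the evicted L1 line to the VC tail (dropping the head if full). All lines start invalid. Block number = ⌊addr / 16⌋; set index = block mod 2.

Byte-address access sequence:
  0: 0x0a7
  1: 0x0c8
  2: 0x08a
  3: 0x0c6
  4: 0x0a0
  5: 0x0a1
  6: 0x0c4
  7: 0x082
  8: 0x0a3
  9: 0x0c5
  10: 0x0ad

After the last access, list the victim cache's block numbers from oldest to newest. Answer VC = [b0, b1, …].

  [0] addr=0xa7 blk=10 s=0: MISS | VC []
  [1] addr=0xc8 blk=12 s=0: MISS | VC [10]
  [2] addr=0x8a blk=8 s=0: MISS | VC [10, 12]
  [3] addr=0xc6 blk=12 s=0: VC-HIT | VC [10, 8]
  [4] addr=0xa0 blk=10 s=0: VC-HIT | VC [12, 8]
  [5] addr=0xa1 blk=10 s=0: L1-HIT | VC [12, 8]
  [6] addr=0xc4 blk=12 s=0: VC-HIT | VC [10, 8]
  [7] addr=0x82 blk=8 s=0: VC-HIT | VC [10, 12]
  [8] addr=0xa3 blk=10 s=0: VC-HIT | VC [8, 12]
  [9] addr=0xc5 blk=12 s=0: VC-HIT | VC [8, 10]
  [10] addr=0xad blk=10 s=0: VC-HIT | VC [8, 12]

VC = [8, 12]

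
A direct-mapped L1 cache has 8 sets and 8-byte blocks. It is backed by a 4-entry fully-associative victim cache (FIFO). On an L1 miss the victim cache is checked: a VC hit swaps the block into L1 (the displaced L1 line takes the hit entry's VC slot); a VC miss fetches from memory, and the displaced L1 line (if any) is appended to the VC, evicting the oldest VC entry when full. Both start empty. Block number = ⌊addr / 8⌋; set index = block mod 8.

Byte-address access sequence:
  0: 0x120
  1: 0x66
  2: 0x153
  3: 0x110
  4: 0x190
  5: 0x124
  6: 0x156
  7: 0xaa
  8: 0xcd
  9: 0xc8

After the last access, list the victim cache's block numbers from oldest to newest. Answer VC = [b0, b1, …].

VC = [12, 50, 34]

0: 0x120 (blk 36, set 4) → MISS  vc=[]
1: 0x66 (blk 12, set 4) → MISS  vc=[36]
2: 0x153 (blk 42, set 2) → MISS  vc=[36]
3: 0x110 (blk 34, set 2) → MISS  vc=[36, 42]
4: 0x190 (blk 50, set 2) → MISS  vc=[36, 42, 34]
5: 0x124 (blk 36, set 4) → VC-HIT  vc=[12, 42, 34]
6: 0x156 (blk 42, set 2) → VC-HIT  vc=[12, 50, 34]
7: 0xaa (blk 21, set 5) → MISS  vc=[12, 50, 34]
8: 0xcd (blk 25, set 1) → MISS  vc=[12, 50, 34]
9: 0xc8 (blk 25, set 1) → L1-HIT  vc=[12, 50, 34]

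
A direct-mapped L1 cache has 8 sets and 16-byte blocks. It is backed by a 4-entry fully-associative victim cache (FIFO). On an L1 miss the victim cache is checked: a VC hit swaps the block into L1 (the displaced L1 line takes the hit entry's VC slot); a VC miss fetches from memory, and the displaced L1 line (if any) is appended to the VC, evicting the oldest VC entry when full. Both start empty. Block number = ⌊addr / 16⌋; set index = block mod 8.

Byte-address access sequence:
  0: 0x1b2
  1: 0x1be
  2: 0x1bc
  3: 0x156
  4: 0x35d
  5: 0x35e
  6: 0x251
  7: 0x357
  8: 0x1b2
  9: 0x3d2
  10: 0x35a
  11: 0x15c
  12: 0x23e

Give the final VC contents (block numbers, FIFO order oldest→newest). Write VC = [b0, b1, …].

0: 0x1b2 (blk 27, set 3) → MISS  vc=[]
1: 0x1be (blk 27, set 3) → L1-HIT  vc=[]
2: 0x1bc (blk 27, set 3) → L1-HIT  vc=[]
3: 0x156 (blk 21, set 5) → MISS  vc=[]
4: 0x35d (blk 53, set 5) → MISS  vc=[21]
5: 0x35e (blk 53, set 5) → L1-HIT  vc=[21]
6: 0x251 (blk 37, set 5) → MISS  vc=[21, 53]
7: 0x357 (blk 53, set 5) → VC-HIT  vc=[21, 37]
8: 0x1b2 (blk 27, set 3) → L1-HIT  vc=[21, 37]
9: 0x3d2 (blk 61, set 5) → MISS  vc=[21, 37, 53]
10: 0x35a (blk 53, set 5) → VC-HIT  vc=[21, 37, 61]
11: 0x15c (blk 21, set 5) → VC-HIT  vc=[53, 37, 61]
12: 0x23e (blk 35, set 3) → MISS  vc=[53, 37, 61, 27]

VC = [53, 37, 61, 27]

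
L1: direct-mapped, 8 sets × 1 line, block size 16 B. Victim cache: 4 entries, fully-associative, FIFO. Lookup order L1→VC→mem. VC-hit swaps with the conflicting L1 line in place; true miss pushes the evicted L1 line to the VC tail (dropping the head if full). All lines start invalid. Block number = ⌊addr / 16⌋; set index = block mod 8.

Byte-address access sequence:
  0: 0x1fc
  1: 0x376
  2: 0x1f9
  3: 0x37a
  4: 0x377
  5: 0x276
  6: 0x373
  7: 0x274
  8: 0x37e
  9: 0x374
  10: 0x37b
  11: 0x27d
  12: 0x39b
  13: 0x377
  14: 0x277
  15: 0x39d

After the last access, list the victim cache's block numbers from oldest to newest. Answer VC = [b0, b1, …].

0: 0x1fc (blk 31, set 7) → MISS  vc=[]
1: 0x376 (blk 55, set 7) → MISS  vc=[31]
2: 0x1f9 (blk 31, set 7) → VC-HIT  vc=[55]
3: 0x37a (blk 55, set 7) → VC-HIT  vc=[31]
4: 0x377 (blk 55, set 7) → L1-HIT  vc=[31]
5: 0x276 (blk 39, set 7) → MISS  vc=[31, 55]
6: 0x373 (blk 55, set 7) → VC-HIT  vc=[31, 39]
7: 0x274 (blk 39, set 7) → VC-HIT  vc=[31, 55]
8: 0x37e (blk 55, set 7) → VC-HIT  vc=[31, 39]
9: 0x374 (blk 55, set 7) → L1-HIT  vc=[31, 39]
10: 0x37b (blk 55, set 7) → L1-HIT  vc=[31, 39]
11: 0x27d (blk 39, set 7) → VC-HIT  vc=[31, 55]
12: 0x39b (blk 57, set 1) → MISS  vc=[31, 55]
13: 0x377 (blk 55, set 7) → VC-HIT  vc=[31, 39]
14: 0x277 (blk 39, set 7) → VC-HIT  vc=[31, 55]
15: 0x39d (blk 57, set 1) → L1-HIT  vc=[31, 55]

VC = [31, 55]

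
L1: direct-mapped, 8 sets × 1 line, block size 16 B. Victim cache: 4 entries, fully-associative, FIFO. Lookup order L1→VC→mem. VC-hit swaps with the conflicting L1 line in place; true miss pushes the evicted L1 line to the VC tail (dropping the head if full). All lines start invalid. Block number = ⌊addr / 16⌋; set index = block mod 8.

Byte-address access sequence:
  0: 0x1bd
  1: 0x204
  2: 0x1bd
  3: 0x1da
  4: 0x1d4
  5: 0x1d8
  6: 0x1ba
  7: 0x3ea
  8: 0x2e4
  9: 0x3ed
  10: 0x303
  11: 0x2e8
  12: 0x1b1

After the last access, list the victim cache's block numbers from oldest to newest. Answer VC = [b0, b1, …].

  [0] addr=0x1bd blk=27 s=3: MISS | VC []
  [1] addr=0x204 blk=32 s=0: MISS | VC []
  [2] addr=0x1bd blk=27 s=3: L1-HIT | VC []
  [3] addr=0x1da blk=29 s=5: MISS | VC []
  [4] addr=0x1d4 blk=29 s=5: L1-HIT | VC []
  [5] addr=0x1d8 blk=29 s=5: L1-HIT | VC []
  [6] addr=0x1ba blk=27 s=3: L1-HIT | VC []
  [7] addr=0x3ea blk=62 s=6: MISS | VC []
  [8] addr=0x2e4 blk=46 s=6: MISS | VC [62]
  [9] addr=0x3ed blk=62 s=6: VC-HIT | VC [46]
  [10] addr=0x303 blk=48 s=0: MISS | VC [46, 32]
  [11] addr=0x2e8 blk=46 s=6: VC-HIT | VC [62, 32]
  [12] addr=0x1b1 blk=27 s=3: L1-HIT | VC [62, 32]

VC = [62, 32]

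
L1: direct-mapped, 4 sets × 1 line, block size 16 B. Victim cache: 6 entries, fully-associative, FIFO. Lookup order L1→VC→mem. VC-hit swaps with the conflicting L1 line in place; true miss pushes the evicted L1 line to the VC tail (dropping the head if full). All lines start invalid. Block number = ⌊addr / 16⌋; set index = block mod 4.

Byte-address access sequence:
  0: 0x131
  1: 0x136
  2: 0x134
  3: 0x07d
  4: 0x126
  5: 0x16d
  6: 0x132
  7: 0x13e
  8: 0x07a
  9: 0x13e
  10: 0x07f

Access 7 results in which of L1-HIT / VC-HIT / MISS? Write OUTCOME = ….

0: 0x131 (blk 19, set 3) → MISS  vc=[]
1: 0x136 (blk 19, set 3) → L1-HIT  vc=[]
2: 0x134 (blk 19, set 3) → L1-HIT  vc=[]
3: 0x7d (blk 7, set 3) → MISS  vc=[19]
4: 0x126 (blk 18, set 2) → MISS  vc=[19]
5: 0x16d (blk 22, set 2) → MISS  vc=[19, 18]
6: 0x132 (blk 19, set 3) → VC-HIT  vc=[7, 18]
7: 0x13e (blk 19, set 3) → L1-HIT  vc=[7, 18]
8: 0x7a (blk 7, set 3) → VC-HIT  vc=[19, 18]
9: 0x13e (blk 19, set 3) → VC-HIT  vc=[7, 18]
10: 0x7f (blk 7, set 3) → VC-HIT  vc=[19, 18]

OUTCOME = L1-HIT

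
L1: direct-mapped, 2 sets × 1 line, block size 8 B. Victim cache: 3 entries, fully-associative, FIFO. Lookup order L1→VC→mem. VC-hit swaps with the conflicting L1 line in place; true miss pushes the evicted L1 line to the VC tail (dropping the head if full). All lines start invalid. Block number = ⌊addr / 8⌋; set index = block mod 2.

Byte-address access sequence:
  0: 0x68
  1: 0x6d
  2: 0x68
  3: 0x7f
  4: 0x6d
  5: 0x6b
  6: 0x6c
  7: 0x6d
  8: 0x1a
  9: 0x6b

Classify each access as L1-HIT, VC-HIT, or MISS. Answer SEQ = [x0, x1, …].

0: 0x68 (blk 13, set 1) → MISS  vc=[]
1: 0x6d (blk 13, set 1) → L1-HIT  vc=[]
2: 0x68 (blk 13, set 1) → L1-HIT  vc=[]
3: 0x7f (blk 15, set 1) → MISS  vc=[13]
4: 0x6d (blk 13, set 1) → VC-HIT  vc=[15]
5: 0x6b (blk 13, set 1) → L1-HIT  vc=[15]
6: 0x6c (blk 13, set 1) → L1-HIT  vc=[15]
7: 0x6d (blk 13, set 1) → L1-HIT  vc=[15]
8: 0x1a (blk 3, set 1) → MISS  vc=[15, 13]
9: 0x6b (blk 13, set 1) → VC-HIT  vc=[15, 3]

SEQ = [MISS, L1-HIT, L1-HIT, MISS, VC-HIT, L1-HIT, L1-HIT, L1-HIT, MISS, VC-HIT]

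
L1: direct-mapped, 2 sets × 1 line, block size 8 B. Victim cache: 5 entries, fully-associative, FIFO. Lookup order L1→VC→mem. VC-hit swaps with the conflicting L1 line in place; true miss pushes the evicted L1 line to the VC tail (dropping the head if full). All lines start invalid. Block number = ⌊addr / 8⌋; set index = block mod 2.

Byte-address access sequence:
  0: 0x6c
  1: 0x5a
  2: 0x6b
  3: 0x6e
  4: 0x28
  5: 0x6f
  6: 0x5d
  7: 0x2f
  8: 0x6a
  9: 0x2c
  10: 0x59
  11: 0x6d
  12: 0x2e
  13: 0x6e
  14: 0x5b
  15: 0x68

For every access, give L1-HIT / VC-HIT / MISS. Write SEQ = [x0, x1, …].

SEQ = [MISS, MISS, VC-HIT, L1-HIT, MISS, VC-HIT, VC-HIT, VC-HIT, VC-HIT, VC-HIT, VC-HIT, VC-HIT, VC-HIT, VC-HIT, VC-HIT, VC-HIT]

  [0] addr=0x6c blk=13 s=1: MISS | VC []
  [1] addr=0x5a blk=11 s=1: MISS | VC [13]
  [2] addr=0x6b blk=13 s=1: VC-HIT | VC [11]
  [3] addr=0x6e blk=13 s=1: L1-HIT | VC [11]
  [4] addr=0x28 blk=5 s=1: MISS | VC [11, 13]
  [5] addr=0x6f blk=13 s=1: VC-HIT | VC [11, 5]
  [6] addr=0x5d blk=11 s=1: VC-HIT | VC [13, 5]
  [7] addr=0x2f blk=5 s=1: VC-HIT | VC [13, 11]
  [8] addr=0x6a blk=13 s=1: VC-HIT | VC [5, 11]
  [9] addr=0x2c blk=5 s=1: VC-HIT | VC [13, 11]
  [10] addr=0x59 blk=11 s=1: VC-HIT | VC [13, 5]
  [11] addr=0x6d blk=13 s=1: VC-HIT | VC [11, 5]
  [12] addr=0x2e blk=5 s=1: VC-HIT | VC [11, 13]
  [13] addr=0x6e blk=13 s=1: VC-HIT | VC [11, 5]
  [14] addr=0x5b blk=11 s=1: VC-HIT | VC [13, 5]
  [15] addr=0x68 blk=13 s=1: VC-HIT | VC [11, 5]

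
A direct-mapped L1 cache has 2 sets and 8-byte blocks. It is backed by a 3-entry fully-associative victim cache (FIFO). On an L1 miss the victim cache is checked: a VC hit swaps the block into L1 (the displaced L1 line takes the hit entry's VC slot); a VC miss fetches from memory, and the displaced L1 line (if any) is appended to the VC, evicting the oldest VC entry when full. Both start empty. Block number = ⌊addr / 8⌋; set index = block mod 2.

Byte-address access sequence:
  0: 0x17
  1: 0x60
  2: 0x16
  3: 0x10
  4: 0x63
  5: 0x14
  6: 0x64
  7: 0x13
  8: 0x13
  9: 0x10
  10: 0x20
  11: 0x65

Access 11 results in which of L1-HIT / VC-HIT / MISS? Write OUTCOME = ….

OUTCOME = VC-HIT

#0 0x17→b2/s0 MISS; vc=[]
#1 0x60→b12/s0 MISS; vc=[2]
#2 0x16→b2/s0 VC-HIT; vc=[12]
#3 0x10→b2/s0 L1-HIT; vc=[12]
#4 0x63→b12/s0 VC-HIT; vc=[2]
#5 0x14→b2/s0 VC-HIT; vc=[12]
#6 0x64→b12/s0 VC-HIT; vc=[2]
#7 0x13→b2/s0 VC-HIT; vc=[12]
#8 0x13→b2/s0 L1-HIT; vc=[12]
#9 0x10→b2/s0 L1-HIT; vc=[12]
#10 0x20→b4/s0 MISS; vc=[12,2]
#11 0x65→b12/s0 VC-HIT; vc=[4,2]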